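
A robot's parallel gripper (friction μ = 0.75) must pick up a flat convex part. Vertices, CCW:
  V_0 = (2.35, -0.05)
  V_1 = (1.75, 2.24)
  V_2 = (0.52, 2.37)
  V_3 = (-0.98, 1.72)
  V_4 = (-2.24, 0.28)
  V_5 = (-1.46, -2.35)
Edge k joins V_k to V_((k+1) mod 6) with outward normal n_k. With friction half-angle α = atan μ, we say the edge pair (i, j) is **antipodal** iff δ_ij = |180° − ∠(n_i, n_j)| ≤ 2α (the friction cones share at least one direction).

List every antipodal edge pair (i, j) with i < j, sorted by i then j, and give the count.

count = 6; pairs: (0,3), (0,4), (1,4), (1,5), (2,5), (3,5)

α = atan 0.75 = 36.87°;  2α = 73.74°
n_0 = (+0.9673, +0.2535)
n_1 = (+0.1051, +0.9945)
n_2 = (-0.3976, +0.9176)
n_3 = (-0.7526, +0.6585)
n_4 = (-0.9587, -0.2843)
n_5 = (+0.5168, -0.8561)
  (0,1): δ = 110.72°  ·
  (0,2): δ = 81.25°  ·
  (0,3): δ = 55.87°  ✓
  (0,4): δ = 1.84°  ✓
  (0,5): δ = 106.44°  ·
  (1,2): δ = 150.54°  ·
  (1,3): δ = 125.15°  ·
  (1,4): δ = 67.45°  ✓
  (1,5): δ = 37.15°  ✓
  (2,3): δ = 154.61°  ·
  (2,4): δ = 96.91°  ·
  (2,5): δ = 7.69°  ✓
  (3,4): δ = 122.29°  ·
  (3,5): δ = 17.70°  ✓
  (4,5): δ = 75.40°  ·
antipodal pairs: 6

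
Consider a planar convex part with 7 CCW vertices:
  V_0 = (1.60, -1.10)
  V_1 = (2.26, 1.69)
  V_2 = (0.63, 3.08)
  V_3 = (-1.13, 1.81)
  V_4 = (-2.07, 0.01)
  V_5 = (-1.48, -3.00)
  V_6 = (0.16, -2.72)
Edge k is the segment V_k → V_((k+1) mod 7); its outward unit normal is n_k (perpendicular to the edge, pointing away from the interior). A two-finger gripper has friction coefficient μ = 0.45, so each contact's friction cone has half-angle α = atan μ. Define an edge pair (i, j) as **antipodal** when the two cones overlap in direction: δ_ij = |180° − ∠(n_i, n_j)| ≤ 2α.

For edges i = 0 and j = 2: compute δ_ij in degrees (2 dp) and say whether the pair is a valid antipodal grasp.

α = atan 0.45 = 24.23°;  2α = 48.46°
edge 0: e_0 = (+0.66, +2.79);  n_0 = (+0.9731, -0.2302)
edge 2: e_2 = (-1.76, -1.27);  n_2 = (-0.5852, +0.8109)
∠(n_0, n_2) = 139.12°
δ = |180° − 139.12°| = 40.88°
40.88° ≤ 2α = 48.46°  →  valid

δ = 40.88°, valid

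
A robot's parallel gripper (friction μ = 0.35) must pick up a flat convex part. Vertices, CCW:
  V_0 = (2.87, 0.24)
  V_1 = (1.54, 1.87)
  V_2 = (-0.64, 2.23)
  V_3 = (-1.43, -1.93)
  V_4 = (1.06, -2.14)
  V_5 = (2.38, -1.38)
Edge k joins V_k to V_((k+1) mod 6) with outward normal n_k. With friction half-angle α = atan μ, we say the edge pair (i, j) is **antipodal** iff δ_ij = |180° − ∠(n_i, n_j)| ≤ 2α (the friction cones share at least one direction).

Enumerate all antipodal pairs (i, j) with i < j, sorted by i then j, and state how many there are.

count = 2; pairs: (1,3), (2,5)

α = atan 0.35 = 19.29°;  2α = 38.58°
n_0 = (+0.7748, +0.6322)
n_1 = (+0.1629, +0.9866)
n_2 = (-0.9824, +0.1866)
n_3 = (-0.0840, -0.9965)
n_4 = (+0.4990, -0.8666)
n_5 = (+0.9572, -0.2895)
  (0,1): δ = 138.59°  ·
  (0,2): δ = 49.97°  ·
  (0,3): δ = 45.97°  ·
  (0,4): δ = 80.72°  ·
  (0,5): δ = 123.96°  ·
  (1,2): δ = 91.38°  ·
  (1,3): δ = 4.56°  ✓
  (1,4): δ = 39.31°  ·
  (1,5): δ = 82.55°  ·
  (2,3): δ = 84.07°  ·
  (2,4): δ = 49.32°  ·
  (2,5): δ = 6.08°  ✓
  (3,4): δ = 145.25°  ·
  (3,5): δ = 102.01°  ·
  (4,5): δ = 136.76°  ·
antipodal pairs: 2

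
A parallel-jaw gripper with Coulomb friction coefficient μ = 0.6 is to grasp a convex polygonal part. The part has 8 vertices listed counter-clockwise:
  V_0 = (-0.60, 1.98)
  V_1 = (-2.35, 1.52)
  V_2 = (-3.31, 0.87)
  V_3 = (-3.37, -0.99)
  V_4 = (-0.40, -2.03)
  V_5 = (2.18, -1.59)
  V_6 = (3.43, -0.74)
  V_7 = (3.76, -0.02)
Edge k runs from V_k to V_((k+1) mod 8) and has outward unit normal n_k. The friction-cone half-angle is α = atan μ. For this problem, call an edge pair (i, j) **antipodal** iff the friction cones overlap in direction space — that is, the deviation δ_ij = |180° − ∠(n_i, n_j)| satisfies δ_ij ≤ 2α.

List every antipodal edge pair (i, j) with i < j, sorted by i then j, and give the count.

α = atan 0.6 = 30.96°;  2α = 61.93°
n_0 = (-0.2542, +0.9671)
n_1 = (-0.5607, +0.8280)
n_2 = (-0.9995, +0.0322)
n_3 = (-0.3305, -0.9438)
n_4 = (+0.1681, -0.9858)
n_5 = (+0.5623, -0.8269)
n_6 = (+0.9091, -0.4167)
n_7 = (+0.4169, +0.9089)
  (0,1): δ = 160.63°  ·
  (0,2): δ = 106.58°  ·
  (0,3): δ = 34.03°  ✓
  (0,4): δ = 5.05°  ✓
  (0,5): δ = 19.49°  ✓
  (0,6): δ = 50.65°  ✓
  (0,7): δ = 140.63°  ·
  (1,2): δ = 125.95°  ·
  (1,3): δ = 53.40°  ✓
  (1,4): δ = 24.42°  ✓
  (1,5): δ = 0.11°  ✓
  (1,6): δ = 31.28°  ✓
  (1,7): δ = 121.26°  ·
  (2,3): δ = 107.45°  ·
  (2,4): δ = 78.47°  ·
  (2,5): δ = 53.94°  ✓
  (2,6): δ = 22.78°  ✓
  (2,7): δ = 67.21°  ·
  (3,4): δ = 151.02°  ·
  (3,5): δ = 126.49°  ·
  (3,6): δ = 95.32°  ·
  (3,7): δ = 5.34°  ✓
  (4,5): δ = 155.46°  ·
  (4,6): δ = 124.30°  ·
  (4,7): δ = 34.32°  ✓
  (5,6): δ = 148.84°  ·
  (5,7): δ = 58.86°  ✓
  (6,7): δ = 90.02°  ·
antipodal pairs: 13

count = 13; pairs: (0,3), (0,4), (0,5), (0,6), (1,3), (1,4), (1,5), (1,6), (2,5), (2,6), (3,7), (4,7), (5,7)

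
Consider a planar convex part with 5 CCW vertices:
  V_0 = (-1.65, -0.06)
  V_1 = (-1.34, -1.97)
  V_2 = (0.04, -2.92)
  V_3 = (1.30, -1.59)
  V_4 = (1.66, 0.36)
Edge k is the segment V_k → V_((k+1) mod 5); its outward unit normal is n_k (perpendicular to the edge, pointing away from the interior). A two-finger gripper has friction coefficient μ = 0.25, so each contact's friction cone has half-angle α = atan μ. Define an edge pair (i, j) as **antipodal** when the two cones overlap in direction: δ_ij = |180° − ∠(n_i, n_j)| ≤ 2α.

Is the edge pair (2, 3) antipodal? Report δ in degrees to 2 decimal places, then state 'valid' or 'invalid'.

δ = 147.01°, invalid

α = atan 0.25 = 14.04°;  2α = 28.07°
edge 2: e_2 = (+1.26, +1.33);  n_2 = (+0.7260, -0.6877)
edge 3: e_3 = (+0.36, +1.95);  n_3 = (+0.9834, -0.1815)
∠(n_2, n_3) = 32.99°
δ = |180° − 32.99°| = 147.01°
147.01° > 2α = 28.07°  →  invalid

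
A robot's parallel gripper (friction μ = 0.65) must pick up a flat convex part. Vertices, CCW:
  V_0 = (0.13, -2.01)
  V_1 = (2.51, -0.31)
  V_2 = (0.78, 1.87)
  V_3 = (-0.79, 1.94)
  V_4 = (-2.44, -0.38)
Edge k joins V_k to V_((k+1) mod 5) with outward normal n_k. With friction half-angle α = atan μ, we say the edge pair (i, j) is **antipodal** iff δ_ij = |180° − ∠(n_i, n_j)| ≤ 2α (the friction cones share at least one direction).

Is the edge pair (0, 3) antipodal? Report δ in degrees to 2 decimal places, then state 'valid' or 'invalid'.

α = atan 0.65 = 33.02°;  2α = 66.05°
edge 0: e_0 = (+2.38, +1.70);  n_0 = (+0.5812, -0.8137)
edge 3: e_3 = (-1.65, -2.32);  n_3 = (-0.8149, +0.5796)
∠(n_0, n_3) = 160.96°
δ = |180° − 160.96°| = 19.04°
19.04° ≤ 2α = 66.05°  →  valid

δ = 19.04°, valid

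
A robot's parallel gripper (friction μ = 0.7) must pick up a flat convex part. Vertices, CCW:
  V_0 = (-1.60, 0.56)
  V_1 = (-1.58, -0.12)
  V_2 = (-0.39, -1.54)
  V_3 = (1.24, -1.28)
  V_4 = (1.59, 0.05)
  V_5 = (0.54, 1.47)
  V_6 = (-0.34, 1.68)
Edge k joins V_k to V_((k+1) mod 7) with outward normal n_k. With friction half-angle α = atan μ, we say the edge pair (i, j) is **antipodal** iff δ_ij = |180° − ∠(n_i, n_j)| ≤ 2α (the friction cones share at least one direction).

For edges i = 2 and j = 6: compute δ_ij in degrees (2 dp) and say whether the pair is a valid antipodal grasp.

δ = 32.57°, valid

α = atan 0.7 = 34.99°;  2α = 69.98°
edge 2: e_2 = (+1.63, +0.26);  n_2 = (+0.1575, -0.9875)
edge 6: e_6 = (-1.26, -1.12);  n_6 = (-0.6644, +0.7474)
∠(n_2, n_6) = 147.43°
δ = |180° − 147.43°| = 32.57°
32.57° ≤ 2α = 69.98°  →  valid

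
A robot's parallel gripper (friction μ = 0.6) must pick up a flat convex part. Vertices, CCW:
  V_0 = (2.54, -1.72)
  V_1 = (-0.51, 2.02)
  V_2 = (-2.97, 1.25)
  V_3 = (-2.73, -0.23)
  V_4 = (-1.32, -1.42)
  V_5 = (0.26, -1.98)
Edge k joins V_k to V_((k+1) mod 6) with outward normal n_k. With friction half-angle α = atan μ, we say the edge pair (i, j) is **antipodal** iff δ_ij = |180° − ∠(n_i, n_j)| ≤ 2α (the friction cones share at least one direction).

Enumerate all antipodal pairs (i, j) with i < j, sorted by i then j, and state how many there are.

count = 7; pairs: (0,2), (0,3), (0,4), (0,5), (1,3), (1,4), (1,5)

α = atan 0.6 = 30.96°;  2α = 61.93°
n_0 = (+0.7750, +0.6320)
n_1 = (-0.2987, +0.9543)
n_2 = (-0.9871, -0.1601)
n_3 = (-0.6450, -0.7642)
n_4 = (-0.3341, -0.9425)
n_5 = (+0.1133, -0.9936)
  (0,1): δ = 111.82°  ·
  (0,2): δ = 29.99°  ✓
  (0,3): δ = 10.64°  ✓
  (0,4): δ = 31.29°  ✓
  (0,5): δ = 57.31°  ✓
  (1,2): δ = 98.17°  ·
  (1,3): δ = 57.54°  ✓
  (1,4): δ = 36.90°  ✓
  (1,5): δ = 10.87°  ✓
  (2,3): δ = 139.37°  ·
  (2,4): δ = 118.73°  ·
  (2,5): δ = 92.71°  ·
  (3,4): δ = 159.35°  ·
  (3,5): δ = 133.33°  ·
  (4,5): δ = 153.98°  ·
antipodal pairs: 7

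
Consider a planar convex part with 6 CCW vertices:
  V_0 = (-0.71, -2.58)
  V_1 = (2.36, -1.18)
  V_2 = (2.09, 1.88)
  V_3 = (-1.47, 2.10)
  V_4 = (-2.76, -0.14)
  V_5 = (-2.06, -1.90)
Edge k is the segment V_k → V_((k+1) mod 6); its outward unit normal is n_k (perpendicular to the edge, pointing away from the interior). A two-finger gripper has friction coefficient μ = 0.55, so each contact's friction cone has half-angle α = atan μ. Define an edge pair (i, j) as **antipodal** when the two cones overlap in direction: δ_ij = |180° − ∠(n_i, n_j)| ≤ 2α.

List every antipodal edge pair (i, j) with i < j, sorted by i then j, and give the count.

α = atan 0.55 = 28.81°;  2α = 57.62°
n_0 = (+0.4149, -0.9099)
n_1 = (+0.9961, +0.0879)
n_2 = (+0.0617, +0.9981)
n_3 = (-0.8666, +0.4991)
n_4 = (-0.9292, -0.3696)
n_5 = (-0.4499, -0.8931)
  (0,1): δ = 109.47°  ·
  (0,2): δ = 28.05°  ✓
  (0,3): δ = 35.55°  ✓
  (0,4): δ = 87.17°  ·
  (0,5): δ = 128.75°  ·
  (1,2): δ = 98.58°  ·
  (1,3): δ = 34.98°  ✓
  (1,4): δ = 16.65°  ✓
  (1,5): δ = 58.22°  ·
  (2,3): δ = 116.40°  ·
  (2,4): δ = 64.77°  ·
  (2,5): δ = 23.20°  ✓
  (3,4): δ = 128.37°  ·
  (3,5): δ = 86.80°  ·
  (4,5): δ = 138.42°  ·
antipodal pairs: 5

count = 5; pairs: (0,2), (0,3), (1,3), (1,4), (2,5)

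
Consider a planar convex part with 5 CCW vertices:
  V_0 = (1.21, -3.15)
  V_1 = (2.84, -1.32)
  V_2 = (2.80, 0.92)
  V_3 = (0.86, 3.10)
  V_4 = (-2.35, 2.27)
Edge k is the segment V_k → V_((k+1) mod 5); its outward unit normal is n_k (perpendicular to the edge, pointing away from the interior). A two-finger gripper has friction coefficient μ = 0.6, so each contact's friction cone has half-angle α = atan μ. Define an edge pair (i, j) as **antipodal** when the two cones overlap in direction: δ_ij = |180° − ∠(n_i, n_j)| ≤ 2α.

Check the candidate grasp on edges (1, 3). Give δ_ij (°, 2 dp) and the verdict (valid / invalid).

α = atan 0.6 = 30.96°;  2α = 61.93°
edge 1: e_1 = (-0.04, +2.24);  n_1 = (+0.9998, +0.0179)
edge 3: e_3 = (-3.21, -0.83);  n_3 = (-0.2503, +0.9682)
∠(n_1, n_3) = 103.47°
δ = |180° − 103.47°| = 76.53°
76.53° > 2α = 61.93°  →  invalid

δ = 76.53°, invalid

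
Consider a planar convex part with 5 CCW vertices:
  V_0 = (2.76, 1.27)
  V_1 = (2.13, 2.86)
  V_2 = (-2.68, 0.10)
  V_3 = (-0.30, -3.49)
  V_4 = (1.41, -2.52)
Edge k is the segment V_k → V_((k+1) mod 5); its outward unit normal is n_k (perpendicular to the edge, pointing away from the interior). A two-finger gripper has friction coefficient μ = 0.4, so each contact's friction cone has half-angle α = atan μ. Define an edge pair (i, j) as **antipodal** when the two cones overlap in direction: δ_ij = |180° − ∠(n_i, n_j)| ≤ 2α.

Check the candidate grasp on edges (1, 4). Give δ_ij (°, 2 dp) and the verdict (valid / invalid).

α = atan 0.4 = 21.80°;  2α = 43.60°
edge 1: e_1 = (-4.81, -2.76);  n_1 = (-0.4977, +0.8674)
edge 4: e_4 = (+1.35, +3.79);  n_4 = (+0.9420, -0.3355)
∠(n_1, n_4) = 139.45°
δ = |180° − 139.45°| = 40.55°
40.55° ≤ 2α = 43.60°  →  valid

δ = 40.55°, valid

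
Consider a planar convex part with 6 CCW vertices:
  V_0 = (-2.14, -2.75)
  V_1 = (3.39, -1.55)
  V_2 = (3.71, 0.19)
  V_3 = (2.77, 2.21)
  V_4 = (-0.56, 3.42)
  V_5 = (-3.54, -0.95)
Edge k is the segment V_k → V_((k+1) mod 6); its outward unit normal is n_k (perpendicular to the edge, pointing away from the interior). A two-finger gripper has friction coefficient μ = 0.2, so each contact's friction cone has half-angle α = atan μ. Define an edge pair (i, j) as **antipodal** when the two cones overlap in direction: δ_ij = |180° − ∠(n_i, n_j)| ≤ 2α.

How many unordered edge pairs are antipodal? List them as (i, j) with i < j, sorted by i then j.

count = 1; pairs: (2,5)

α = atan 0.2 = 11.31°;  2α = 22.62°
n_0 = (+0.2121, -0.9773)
n_1 = (+0.9835, -0.1809)
n_2 = (+0.9066, +0.4219)
n_3 = (+0.3415, +0.9399)
n_4 = (-0.8262, +0.5634)
n_5 = (-0.7894, -0.6139)
  (0,1): δ = 112.66°  ·
  (0,2): δ = 77.29°  ·
  (0,3): δ = 32.21°  ·
  (0,4): δ = 43.47°  ·
  (0,5): δ = 115.63°  ·
  (1,2): δ = 144.62°  ·
  (1,3): δ = 99.55°  ·
  (1,4): δ = 23.87°  ·
  (1,5): δ = 48.30°  ·
  (2,3): δ = 134.92°  ·
  (2,4): δ = 59.25°  ·
  (2,5): δ = 12.92°  ✓
  (3,4): δ = 104.32°  ·
  (3,5): δ = 32.16°  ·
  (4,5): δ = 107.83°  ·
antipodal pairs: 1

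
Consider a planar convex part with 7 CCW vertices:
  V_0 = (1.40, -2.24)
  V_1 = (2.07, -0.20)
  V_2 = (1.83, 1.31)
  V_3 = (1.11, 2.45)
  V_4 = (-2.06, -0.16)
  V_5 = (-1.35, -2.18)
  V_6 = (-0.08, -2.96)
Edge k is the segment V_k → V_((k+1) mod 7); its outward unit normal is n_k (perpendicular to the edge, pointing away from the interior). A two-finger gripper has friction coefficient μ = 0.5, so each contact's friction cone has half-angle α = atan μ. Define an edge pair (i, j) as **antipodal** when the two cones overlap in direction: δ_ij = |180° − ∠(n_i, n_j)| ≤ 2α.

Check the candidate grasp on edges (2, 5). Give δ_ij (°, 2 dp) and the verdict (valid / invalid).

α = atan 0.5 = 26.57°;  2α = 53.13°
edge 2: e_2 = (-0.72, +1.14);  n_2 = (+0.8455, +0.5340)
edge 5: e_5 = (+1.27, -0.78);  n_5 = (-0.5233, -0.8521)
∠(n_2, n_5) = 153.83°
δ = |180° − 153.83°| = 26.17°
26.17° ≤ 2α = 53.13°  →  valid

δ = 26.17°, valid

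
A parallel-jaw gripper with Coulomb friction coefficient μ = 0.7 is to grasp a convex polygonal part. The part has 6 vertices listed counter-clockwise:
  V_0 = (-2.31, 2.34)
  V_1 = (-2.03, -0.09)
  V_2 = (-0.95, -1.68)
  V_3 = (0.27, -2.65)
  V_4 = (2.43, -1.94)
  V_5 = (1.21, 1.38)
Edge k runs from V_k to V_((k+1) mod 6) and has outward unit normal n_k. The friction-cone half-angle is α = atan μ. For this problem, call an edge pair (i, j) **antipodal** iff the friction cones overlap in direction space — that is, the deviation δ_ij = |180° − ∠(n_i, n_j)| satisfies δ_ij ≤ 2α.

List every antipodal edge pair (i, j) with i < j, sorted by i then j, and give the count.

α = atan 0.7 = 34.99°;  2α = 69.98°
n_0 = (-0.9934, -0.1145)
n_1 = (-0.8272, -0.5619)
n_2 = (-0.6223, -0.7827)
n_3 = (+0.3123, -0.9500)
n_4 = (+0.9386, +0.3449)
n_5 = (+0.2631, +0.9648)
  (0,1): δ = 152.39°  ·
  (0,2): δ = 135.06°  ·
  (0,3): δ = 78.38°  ·
  (0,4): δ = 13.60°  ✓
  (0,5): δ = 68.17°  ✓
  (1,2): δ = 162.67°  ·
  (1,3): δ = 105.99°  ·
  (1,4): δ = 14.01°  ✓
  (1,5): δ = 40.56°  ✓
  (2,3): δ = 123.32°  ·
  (2,4): δ = 31.34°  ✓
  (2,5): δ = 23.23°  ✓
  (3,4): δ = 88.02°  ·
  (3,5): δ = 33.45°  ✓
  (4,5): δ = 125.43°  ·
antipodal pairs: 7

count = 7; pairs: (0,4), (0,5), (1,4), (1,5), (2,4), (2,5), (3,5)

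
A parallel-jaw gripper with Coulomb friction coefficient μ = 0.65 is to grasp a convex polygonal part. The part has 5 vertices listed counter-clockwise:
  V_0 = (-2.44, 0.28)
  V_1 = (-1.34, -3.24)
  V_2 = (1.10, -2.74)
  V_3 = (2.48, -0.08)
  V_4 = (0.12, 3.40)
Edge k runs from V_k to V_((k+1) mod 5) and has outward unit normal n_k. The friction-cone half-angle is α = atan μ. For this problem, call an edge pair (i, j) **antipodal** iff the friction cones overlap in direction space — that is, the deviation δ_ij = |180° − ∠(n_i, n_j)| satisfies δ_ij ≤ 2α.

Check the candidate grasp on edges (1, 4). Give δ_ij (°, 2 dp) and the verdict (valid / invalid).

α = atan 0.65 = 33.02°;  2α = 66.05°
edge 1: e_1 = (+2.44, +0.50);  n_1 = (+0.2007, -0.9796)
edge 4: e_4 = (-2.56, -3.12);  n_4 = (-0.7731, +0.6343)
∠(n_1, n_4) = 140.95°
δ = |180° − 140.95°| = 39.05°
39.05° ≤ 2α = 66.05°  →  valid

δ = 39.05°, valid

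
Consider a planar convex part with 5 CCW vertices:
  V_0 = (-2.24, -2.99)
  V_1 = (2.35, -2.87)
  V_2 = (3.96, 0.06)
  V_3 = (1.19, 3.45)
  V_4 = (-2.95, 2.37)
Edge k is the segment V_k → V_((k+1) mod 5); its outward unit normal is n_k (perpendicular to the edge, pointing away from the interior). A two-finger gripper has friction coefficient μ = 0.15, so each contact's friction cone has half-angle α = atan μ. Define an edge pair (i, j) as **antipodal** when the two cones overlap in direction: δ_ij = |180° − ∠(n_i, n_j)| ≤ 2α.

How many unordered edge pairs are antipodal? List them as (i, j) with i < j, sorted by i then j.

α = atan 0.15 = 8.53°;  2α = 17.06°
n_0 = (+0.0261, -0.9997)
n_1 = (+0.8764, -0.4816)
n_2 = (+0.7744, +0.6327)
n_3 = (-0.2524, +0.9676)
n_4 = (-0.9913, -0.1313)
  (0,1): δ = 120.29°  ·
  (0,2): δ = 52.25°  ·
  (0,3): δ = 13.12°  ✓
  (0,4): δ = 96.05°  ·
  (1,2): δ = 111.96°  ·
  (1,3): δ = 46.59°  ·
  (1,4): δ = 36.33°  ·
  (2,3): δ = 114.63°  ·
  (2,4): δ = 31.71°  ·
  (3,4): δ = 97.08°  ·
antipodal pairs: 1

count = 1; pairs: (0,3)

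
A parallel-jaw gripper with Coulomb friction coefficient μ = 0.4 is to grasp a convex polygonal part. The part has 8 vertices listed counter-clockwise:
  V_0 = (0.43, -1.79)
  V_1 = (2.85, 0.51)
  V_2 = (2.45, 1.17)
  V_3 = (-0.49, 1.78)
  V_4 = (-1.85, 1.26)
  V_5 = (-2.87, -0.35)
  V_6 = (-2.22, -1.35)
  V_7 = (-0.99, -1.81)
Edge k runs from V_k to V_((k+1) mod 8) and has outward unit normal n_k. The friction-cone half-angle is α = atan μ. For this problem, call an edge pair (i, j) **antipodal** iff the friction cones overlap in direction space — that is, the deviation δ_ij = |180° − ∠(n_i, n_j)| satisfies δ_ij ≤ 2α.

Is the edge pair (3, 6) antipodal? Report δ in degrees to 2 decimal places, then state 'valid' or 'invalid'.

δ = 41.43°, valid

α = atan 0.4 = 21.80°;  2α = 43.60°
edge 3: e_3 = (-1.36, -0.52);  n_3 = (-0.3571, +0.9341)
edge 6: e_6 = (+1.23, -0.46);  n_6 = (-0.3503, -0.9366)
∠(n_3, n_6) = 138.57°
δ = |180° − 138.57°| = 41.43°
41.43° ≤ 2α = 43.60°  →  valid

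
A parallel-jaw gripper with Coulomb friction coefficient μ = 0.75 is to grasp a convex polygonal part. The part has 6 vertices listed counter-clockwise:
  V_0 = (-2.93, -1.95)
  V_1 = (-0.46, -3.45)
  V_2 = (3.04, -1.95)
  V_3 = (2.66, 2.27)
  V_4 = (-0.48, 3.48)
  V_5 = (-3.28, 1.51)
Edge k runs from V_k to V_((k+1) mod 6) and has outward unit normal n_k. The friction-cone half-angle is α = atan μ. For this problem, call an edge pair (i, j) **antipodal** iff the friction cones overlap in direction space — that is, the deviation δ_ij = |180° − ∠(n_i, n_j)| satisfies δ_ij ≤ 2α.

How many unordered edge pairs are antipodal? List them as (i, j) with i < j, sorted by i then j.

α = atan 0.75 = 36.87°;  2α = 73.74°
n_0 = (-0.5191, -0.8547)
n_1 = (+0.3939, -0.9191)
n_2 = (+0.9960, +0.0897)
n_3 = (+0.3596, +0.9331)
n_4 = (-0.5754, +0.8179)
n_5 = (-0.9949, -0.1006)
  (0,1): δ = 125.53°  ·
  (0,2): δ = 53.58°  ✓
  (0,3): δ = 10.20°  ✓
  (0,4): δ = 66.40°  ✓
  (0,5): δ = 127.05°  ·
  (1,2): δ = 108.05°  ·
  (1,3): δ = 44.27°  ✓
  (1,4): δ = 11.93°  ✓
  (1,5): δ = 72.58°  ✓
  (2,3): δ = 116.22°  ·
  (2,4): δ = 60.02°  ✓
  (2,5): δ = 0.63°  ✓
  (3,4): δ = 123.80°  ·
  (3,5): δ = 63.15°  ✓
  (4,5): δ = 119.35°  ·
antipodal pairs: 9

count = 9; pairs: (0,2), (0,3), (0,4), (1,3), (1,4), (1,5), (2,4), (2,5), (3,5)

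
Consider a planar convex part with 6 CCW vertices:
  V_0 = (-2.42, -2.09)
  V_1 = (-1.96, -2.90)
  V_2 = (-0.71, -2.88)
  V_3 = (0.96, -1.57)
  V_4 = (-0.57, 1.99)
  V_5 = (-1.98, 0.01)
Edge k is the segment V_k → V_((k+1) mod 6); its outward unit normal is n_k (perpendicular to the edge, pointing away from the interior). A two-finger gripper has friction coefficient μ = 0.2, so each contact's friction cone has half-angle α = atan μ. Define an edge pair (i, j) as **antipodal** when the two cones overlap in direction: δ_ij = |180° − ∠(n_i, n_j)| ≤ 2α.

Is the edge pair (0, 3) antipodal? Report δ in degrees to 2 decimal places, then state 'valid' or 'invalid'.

α = atan 0.2 = 11.31°;  2α = 22.62°
edge 0: e_0 = (+0.46, -0.81);  n_0 = (-0.8696, -0.4938)
edge 3: e_3 = (-1.53, +3.56);  n_3 = (+0.9187, +0.3949)
∠(n_0, n_3) = 173.66°
δ = |180° − 173.66°| = 6.34°
6.34° ≤ 2α = 22.62°  →  valid

δ = 6.34°, valid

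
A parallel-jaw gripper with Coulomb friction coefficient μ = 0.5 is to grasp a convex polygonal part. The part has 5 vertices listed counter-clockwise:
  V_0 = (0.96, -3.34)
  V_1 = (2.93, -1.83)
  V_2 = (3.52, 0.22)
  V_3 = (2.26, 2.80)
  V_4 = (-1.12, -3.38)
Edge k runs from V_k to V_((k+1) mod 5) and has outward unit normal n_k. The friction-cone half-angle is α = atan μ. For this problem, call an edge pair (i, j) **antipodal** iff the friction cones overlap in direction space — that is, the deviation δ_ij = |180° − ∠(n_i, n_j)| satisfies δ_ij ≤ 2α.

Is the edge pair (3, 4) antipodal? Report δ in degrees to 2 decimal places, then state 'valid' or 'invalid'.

δ = 60.22°, invalid

α = atan 0.5 = 26.57°;  2α = 53.13°
edge 3: e_3 = (-3.38, -6.18);  n_3 = (-0.8774, +0.4798)
edge 4: e_4 = (+2.08, +0.04);  n_4 = (+0.0192, -0.9998)
∠(n_3, n_4) = 119.78°
δ = |180° − 119.78°| = 60.22°
60.22° > 2α = 53.13°  →  invalid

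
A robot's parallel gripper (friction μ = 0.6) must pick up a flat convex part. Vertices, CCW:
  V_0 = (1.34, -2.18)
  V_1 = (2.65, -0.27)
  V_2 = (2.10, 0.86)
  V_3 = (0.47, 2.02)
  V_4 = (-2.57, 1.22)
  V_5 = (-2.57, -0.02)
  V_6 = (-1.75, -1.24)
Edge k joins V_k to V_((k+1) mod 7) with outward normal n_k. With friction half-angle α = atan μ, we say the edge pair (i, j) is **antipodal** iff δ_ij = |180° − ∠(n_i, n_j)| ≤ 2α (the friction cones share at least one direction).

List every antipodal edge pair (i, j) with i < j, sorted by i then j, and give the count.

α = atan 0.6 = 30.96°;  2α = 61.93°
n_0 = (+0.8247, -0.5656)
n_1 = (+0.8992, +0.4376)
n_2 = (+0.5798, +0.8147)
n_3 = (-0.2545, +0.9671)
n_4 = (-1.0000, -0.0000)
n_5 = (-0.8300, -0.5578)
n_6 = (-0.2910, -0.9567)
  (0,1): δ = 119.60°  ·
  (0,2): δ = 90.99°  ·
  (0,3): δ = 40.81°  ✓
  (0,4): δ = 34.44°  ✓
  (0,5): δ = 68.35°  ·
  (0,6): δ = 107.52°  ·
  (1,2): δ = 151.39°  ·
  (1,3): δ = 101.21°  ·
  (1,4): δ = 25.95°  ✓
  (1,5): δ = 7.95°  ✓
  (1,6): δ = 47.13°  ✓
  (2,3): δ = 129.82°  ·
  (2,4): δ = 54.56°  ✓
  (2,5): δ = 20.66°  ✓
  (2,6): δ = 18.52°  ✓
  (3,4): δ = 104.74°  ·
  (3,5): δ = 70.84°  ·
  (3,6): δ = 31.66°  ✓
  (4,5): δ = 146.09°  ·
  (4,6): δ = 106.92°  ·
  (5,6): δ = 140.83°  ·
antipodal pairs: 9

count = 9; pairs: (0,3), (0,4), (1,4), (1,5), (1,6), (2,4), (2,5), (2,6), (3,6)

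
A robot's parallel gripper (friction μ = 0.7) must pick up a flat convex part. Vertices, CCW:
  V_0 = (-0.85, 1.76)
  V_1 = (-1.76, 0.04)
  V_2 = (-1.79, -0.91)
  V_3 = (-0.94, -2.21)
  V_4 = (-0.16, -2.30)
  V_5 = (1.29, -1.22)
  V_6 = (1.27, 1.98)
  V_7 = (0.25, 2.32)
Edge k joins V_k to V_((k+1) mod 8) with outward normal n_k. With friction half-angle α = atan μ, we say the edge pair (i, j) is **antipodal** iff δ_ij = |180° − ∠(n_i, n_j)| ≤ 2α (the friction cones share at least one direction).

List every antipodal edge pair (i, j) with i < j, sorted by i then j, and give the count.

count = 12; pairs: (0,3), (0,4), (0,5), (1,4), (1,5), (2,5), (2,6), (3,6), (3,7), (4,6), (4,7), (5,7)

α = atan 0.7 = 34.99°;  2α = 69.98°
n_0 = (-0.8839, +0.4677)
n_1 = (-0.9995, +0.0316)
n_2 = (-0.8370, -0.5472)
n_3 = (-0.1146, -0.9934)
n_4 = (+0.5973, -0.8020)
n_5 = (+1.0000, +0.0062)
n_6 = (+0.3162, +0.9487)
n_7 = (-0.4537, +0.8912)
  (0,1): δ = 153.93°  ·
  (0,2): δ = 118.94°  ·
  (0,3): δ = 68.70°  ✓
  (0,4): δ = 25.44°  ✓
  (0,5): δ = 28.24°  ✓
  (0,6): δ = 99.45°  ·
  (0,7): δ = 144.86°  ·
  (1,2): δ = 145.01°  ·
  (1,3): δ = 94.77°  ·
  (1,4): δ = 51.51°  ✓
  (1,5): δ = 2.17°  ✓
  (1,6): δ = 73.37°  ·
  (1,7): δ = 118.79°  ·
  (2,3): δ = 129.76°  ·
  (2,4): δ = 86.50°  ·
  (2,5): δ = 32.82°  ✓
  (2,6): δ = 38.39°  ✓
  (2,7): δ = 83.80°  ·
  (3,4): δ = 136.74°  ·
  (3,5): δ = 83.06°  ·
  (3,6): δ = 11.85°  ✓
  (3,7): δ = 33.56°  ✓
  (4,5): δ = 126.32°  ·
  (4,6): δ = 55.11°  ✓
  (4,7): δ = 9.70°  ✓
  (5,6): δ = 108.79°  ·
  (5,7): δ = 63.38°  ✓
  (6,7): δ = 134.58°  ·
antipodal pairs: 12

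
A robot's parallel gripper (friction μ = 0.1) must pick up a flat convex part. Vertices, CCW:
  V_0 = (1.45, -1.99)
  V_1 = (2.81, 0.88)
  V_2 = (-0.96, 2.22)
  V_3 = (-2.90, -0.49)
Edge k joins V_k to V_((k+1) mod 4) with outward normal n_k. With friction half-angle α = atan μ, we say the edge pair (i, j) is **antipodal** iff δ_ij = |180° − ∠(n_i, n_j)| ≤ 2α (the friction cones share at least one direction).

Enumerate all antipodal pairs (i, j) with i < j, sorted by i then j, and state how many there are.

count = 2; pairs: (0,2), (1,3)

α = atan 0.1 = 5.71°;  2α = 11.42°
n_0 = (+0.9037, -0.4282)
n_1 = (+0.3349, +0.9422)
n_2 = (-0.8131, +0.5821)
n_3 = (-0.3260, -0.9454)
  (0,1): δ = 84.21°  ·
  (0,2): δ = 10.24°  ✓
  (0,3): δ = 96.33°  ·
  (1,2): δ = 106.03°  ·
  (1,3): δ = 0.54°  ✓
  (2,3): δ = 73.43°  ·
antipodal pairs: 2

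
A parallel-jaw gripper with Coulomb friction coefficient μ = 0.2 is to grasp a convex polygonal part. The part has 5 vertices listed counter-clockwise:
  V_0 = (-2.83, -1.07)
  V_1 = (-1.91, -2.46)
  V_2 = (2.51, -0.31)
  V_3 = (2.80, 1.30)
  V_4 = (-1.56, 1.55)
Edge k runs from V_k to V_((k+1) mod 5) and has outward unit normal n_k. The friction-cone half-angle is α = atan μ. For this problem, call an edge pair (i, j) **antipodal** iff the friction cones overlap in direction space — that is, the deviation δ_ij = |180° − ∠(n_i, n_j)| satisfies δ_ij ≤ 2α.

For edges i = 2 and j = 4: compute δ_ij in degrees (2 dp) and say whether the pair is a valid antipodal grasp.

α = atan 0.2 = 11.31°;  2α = 22.62°
edge 2: e_2 = (+0.29, +1.61);  n_2 = (+0.9842, -0.1773)
edge 4: e_4 = (-1.27, -2.62);  n_4 = (-0.8999, +0.4362)
∠(n_2, n_4) = 164.35°
δ = |180° − 164.35°| = 15.65°
15.65° ≤ 2α = 22.62°  →  valid

δ = 15.65°, valid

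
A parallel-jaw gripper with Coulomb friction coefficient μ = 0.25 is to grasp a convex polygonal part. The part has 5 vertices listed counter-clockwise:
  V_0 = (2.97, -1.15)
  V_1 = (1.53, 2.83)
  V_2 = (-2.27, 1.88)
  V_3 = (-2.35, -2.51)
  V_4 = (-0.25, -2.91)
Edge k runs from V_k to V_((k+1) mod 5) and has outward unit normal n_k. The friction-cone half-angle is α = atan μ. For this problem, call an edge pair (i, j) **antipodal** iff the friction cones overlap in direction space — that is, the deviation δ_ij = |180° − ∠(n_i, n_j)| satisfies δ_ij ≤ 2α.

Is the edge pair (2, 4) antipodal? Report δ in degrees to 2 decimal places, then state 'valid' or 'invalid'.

δ = 60.30°, invalid

α = atan 0.25 = 14.04°;  2α = 28.07°
edge 2: e_2 = (-0.08, -4.39);  n_2 = (-0.9998, +0.0182)
edge 4: e_4 = (+3.22, +1.76);  n_4 = (+0.4796, -0.8775)
∠(n_2, n_4) = 119.70°
δ = |180° − 119.70°| = 60.30°
60.30° > 2α = 28.07°  →  invalid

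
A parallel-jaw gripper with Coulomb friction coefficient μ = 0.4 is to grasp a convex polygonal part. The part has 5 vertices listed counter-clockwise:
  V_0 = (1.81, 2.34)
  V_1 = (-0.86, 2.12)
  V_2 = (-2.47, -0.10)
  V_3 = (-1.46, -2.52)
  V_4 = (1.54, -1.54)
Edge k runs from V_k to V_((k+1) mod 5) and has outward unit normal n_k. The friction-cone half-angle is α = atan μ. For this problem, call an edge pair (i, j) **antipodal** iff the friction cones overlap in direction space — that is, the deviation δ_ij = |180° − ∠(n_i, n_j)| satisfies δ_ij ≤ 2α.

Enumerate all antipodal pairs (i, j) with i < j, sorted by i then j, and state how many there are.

count = 4; pairs: (0,3), (1,3), (1,4), (2,4)

α = atan 0.4 = 21.80°;  2α = 43.60°
n_0 = (-0.0821, +0.9966)
n_1 = (-0.8095, +0.5871)
n_2 = (-0.9229, -0.3852)
n_3 = (+0.3105, -0.9506)
n_4 = (+0.9976, -0.0694)
  (0,1): δ = 130.66°  ·
  (0,2): δ = 72.06°  ·
  (0,3): δ = 13.38°  ✓
  (0,4): δ = 81.31°  ·
  (1,2): δ = 121.40°  ·
  (1,3): δ = 35.96°  ✓
  (1,4): δ = 31.97°  ✓
  (2,3): δ = 94.56°  ·
  (2,4): δ = 26.63°  ✓
  (3,4): δ = 112.07°  ·
antipodal pairs: 4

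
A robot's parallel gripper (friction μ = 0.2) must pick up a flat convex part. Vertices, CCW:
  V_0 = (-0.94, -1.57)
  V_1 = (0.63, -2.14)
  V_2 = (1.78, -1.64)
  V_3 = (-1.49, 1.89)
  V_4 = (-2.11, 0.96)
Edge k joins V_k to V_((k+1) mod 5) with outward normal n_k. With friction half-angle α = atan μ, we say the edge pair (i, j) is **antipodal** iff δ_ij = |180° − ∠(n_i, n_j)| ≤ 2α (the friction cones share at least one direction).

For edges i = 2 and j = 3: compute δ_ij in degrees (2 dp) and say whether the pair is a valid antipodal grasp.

δ = 76.50°, invalid

α = atan 0.2 = 11.31°;  2α = 22.62°
edge 2: e_2 = (-3.27, +3.53);  n_2 = (+0.7336, +0.6796)
edge 3: e_3 = (-0.62, -0.93);  n_3 = (-0.8321, +0.5547)
∠(n_2, n_3) = 103.50°
δ = |180° − 103.50°| = 76.50°
76.50° > 2α = 22.62°  →  invalid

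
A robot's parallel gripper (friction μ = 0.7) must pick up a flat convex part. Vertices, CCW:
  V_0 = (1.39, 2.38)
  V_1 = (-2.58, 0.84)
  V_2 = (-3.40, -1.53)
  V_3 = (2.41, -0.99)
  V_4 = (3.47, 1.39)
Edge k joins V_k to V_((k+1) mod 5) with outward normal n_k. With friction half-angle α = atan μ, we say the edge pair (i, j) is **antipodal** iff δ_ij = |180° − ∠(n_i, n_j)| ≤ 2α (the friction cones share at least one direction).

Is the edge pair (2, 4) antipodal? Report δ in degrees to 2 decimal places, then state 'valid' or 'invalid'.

α = atan 0.7 = 34.99°;  2α = 69.98°
edge 2: e_2 = (+5.81, +0.54);  n_2 = (+0.0925, -0.9957)
edge 4: e_4 = (-2.08, +0.99);  n_4 = (+0.4298, +0.9029)
∠(n_2, n_4) = 149.24°
δ = |180° − 149.24°| = 30.76°
30.76° ≤ 2α = 69.98°  →  valid

δ = 30.76°, valid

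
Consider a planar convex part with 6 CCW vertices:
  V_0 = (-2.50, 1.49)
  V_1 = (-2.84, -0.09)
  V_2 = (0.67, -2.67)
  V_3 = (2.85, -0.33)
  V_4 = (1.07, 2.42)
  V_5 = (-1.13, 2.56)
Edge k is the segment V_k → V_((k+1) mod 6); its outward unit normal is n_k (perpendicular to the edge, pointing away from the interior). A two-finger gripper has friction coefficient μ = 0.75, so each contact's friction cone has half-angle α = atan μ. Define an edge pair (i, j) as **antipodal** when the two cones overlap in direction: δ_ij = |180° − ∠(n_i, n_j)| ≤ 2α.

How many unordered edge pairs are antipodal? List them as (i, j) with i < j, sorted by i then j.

count = 6; pairs: (0,2), (0,3), (1,3), (1,4), (2,4), (2,5)

α = atan 0.75 = 36.87°;  2α = 73.74°
n_0 = (-0.9776, +0.2104)
n_1 = (-0.5923, -0.8057)
n_2 = (+0.7317, -0.6816)
n_3 = (+0.8395, +0.5434)
n_4 = (+0.0635, +0.9980)
n_5 = (-0.6155, +0.7881)
  (0,1): δ = 114.17°  ·
  (0,2): δ = 30.83°  ✓
  (0,3): δ = 45.06°  ✓
  (0,4): δ = 98.50°  ·
  (0,5): δ = 140.13°  ·
  (1,2): δ = 96.66°  ·
  (1,3): δ = 20.77°  ✓
  (1,4): δ = 32.68°  ✓
  (1,5): δ = 74.31°  ·
  (2,3): δ = 104.11°  ·
  (2,4): δ = 50.67°  ✓
  (2,5): δ = 9.04°  ✓
  (3,4): δ = 126.56°  ·
  (3,5): δ = 84.92°  ·
  (4,5): δ = 138.37°  ·
antipodal pairs: 6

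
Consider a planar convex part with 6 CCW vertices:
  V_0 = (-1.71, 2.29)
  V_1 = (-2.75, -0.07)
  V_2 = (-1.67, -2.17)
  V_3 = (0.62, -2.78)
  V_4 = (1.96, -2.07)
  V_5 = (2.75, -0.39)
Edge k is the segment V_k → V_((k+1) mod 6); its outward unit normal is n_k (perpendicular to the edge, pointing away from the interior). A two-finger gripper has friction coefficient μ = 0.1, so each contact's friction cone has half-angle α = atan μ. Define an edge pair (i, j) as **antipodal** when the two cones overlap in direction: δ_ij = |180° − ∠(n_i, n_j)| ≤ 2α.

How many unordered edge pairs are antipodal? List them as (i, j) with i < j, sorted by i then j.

α = atan 0.1 = 5.71°;  2α = 11.42°
n_0 = (-0.9151, +0.4033)
n_1 = (-0.8893, -0.4573)
n_2 = (-0.2574, -0.9663)
n_3 = (+0.4682, -0.8836)
n_4 = (+0.9049, -0.4255)
n_5 = (+0.5151, +0.8572)
  (0,1): δ = 129.00°  ·
  (0,2): δ = 81.13°  ·
  (0,3): δ = 38.30°  ·
  (0,4): δ = 1.40°  ✓
  (0,5): δ = 82.78°  ·
  (1,2): δ = 132.13°  ·
  (1,3): δ = 89.30°  ·
  (1,4): δ = 52.40°  ·
  (1,5): δ = 31.78°  ·
  (2,3): δ = 137.17°  ·
  (2,4): δ = 100.27°  ·
  (2,5): δ = 16.09°  ·
  (3,4): δ = 143.10°  ·
  (3,5): δ = 58.92°  ·
  (4,5): δ = 95.82°  ·
antipodal pairs: 1

count = 1; pairs: (0,4)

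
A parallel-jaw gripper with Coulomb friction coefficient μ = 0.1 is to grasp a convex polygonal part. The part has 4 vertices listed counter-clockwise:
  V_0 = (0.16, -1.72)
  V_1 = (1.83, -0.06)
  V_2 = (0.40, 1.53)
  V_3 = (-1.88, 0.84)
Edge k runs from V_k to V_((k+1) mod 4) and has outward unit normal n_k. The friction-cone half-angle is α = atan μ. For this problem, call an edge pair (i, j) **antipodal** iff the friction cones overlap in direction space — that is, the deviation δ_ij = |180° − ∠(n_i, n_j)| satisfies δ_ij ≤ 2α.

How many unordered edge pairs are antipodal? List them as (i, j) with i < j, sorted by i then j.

α = atan 0.1 = 5.71°;  2α = 11.42°
n_0 = (+0.7050, -0.7092)
n_1 = (+0.7435, +0.6687)
n_2 = (-0.2897, +0.9571)
n_3 = (-0.7821, -0.6232)
  (0,1): δ = 92.86°  ·
  (0,2): δ = 27.99°  ·
  (0,3): δ = 83.72°  ·
  (1,2): δ = 115.13°  ·
  (1,3): δ = 3.42°  ✓
  (2,3): δ = 68.29°  ·
antipodal pairs: 1

count = 1; pairs: (1,3)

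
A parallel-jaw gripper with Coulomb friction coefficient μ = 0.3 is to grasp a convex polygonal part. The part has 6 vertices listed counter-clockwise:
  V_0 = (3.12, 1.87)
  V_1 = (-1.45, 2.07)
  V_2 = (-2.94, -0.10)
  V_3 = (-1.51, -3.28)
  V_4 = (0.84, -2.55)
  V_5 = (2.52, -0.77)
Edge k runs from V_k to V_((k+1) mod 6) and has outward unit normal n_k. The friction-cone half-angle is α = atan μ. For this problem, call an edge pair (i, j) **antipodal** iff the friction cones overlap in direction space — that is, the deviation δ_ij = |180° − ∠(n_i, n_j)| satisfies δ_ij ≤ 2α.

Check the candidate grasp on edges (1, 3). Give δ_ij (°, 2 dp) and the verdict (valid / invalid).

δ = 38.27°, invalid

α = atan 0.3 = 16.70°;  2α = 33.40°
edge 1: e_1 = (-1.49, -2.17);  n_1 = (-0.8244, +0.5660)
edge 3: e_3 = (+2.35, +0.73);  n_3 = (+0.2967, -0.9550)
∠(n_1, n_3) = 141.73°
δ = |180° − 141.73°| = 38.27°
38.27° > 2α = 33.40°  →  invalid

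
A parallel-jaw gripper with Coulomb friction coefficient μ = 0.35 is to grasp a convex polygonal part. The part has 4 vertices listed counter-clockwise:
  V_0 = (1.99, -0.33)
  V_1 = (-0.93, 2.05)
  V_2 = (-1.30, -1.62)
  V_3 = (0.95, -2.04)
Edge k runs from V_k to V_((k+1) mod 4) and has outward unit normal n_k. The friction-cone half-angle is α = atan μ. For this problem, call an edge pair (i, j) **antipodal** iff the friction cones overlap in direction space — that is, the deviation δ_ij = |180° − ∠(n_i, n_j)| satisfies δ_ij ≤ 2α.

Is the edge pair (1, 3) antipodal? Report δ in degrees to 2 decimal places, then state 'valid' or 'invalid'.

δ = 25.55°, valid

α = atan 0.35 = 19.29°;  2α = 38.58°
edge 1: e_1 = (-0.37, -3.67);  n_1 = (-0.9950, +0.1003)
edge 3: e_3 = (+1.04, +1.71);  n_3 = (+0.8544, -0.5196)
∠(n_1, n_3) = 154.45°
δ = |180° − 154.45°| = 25.55°
25.55° ≤ 2α = 38.58°  →  valid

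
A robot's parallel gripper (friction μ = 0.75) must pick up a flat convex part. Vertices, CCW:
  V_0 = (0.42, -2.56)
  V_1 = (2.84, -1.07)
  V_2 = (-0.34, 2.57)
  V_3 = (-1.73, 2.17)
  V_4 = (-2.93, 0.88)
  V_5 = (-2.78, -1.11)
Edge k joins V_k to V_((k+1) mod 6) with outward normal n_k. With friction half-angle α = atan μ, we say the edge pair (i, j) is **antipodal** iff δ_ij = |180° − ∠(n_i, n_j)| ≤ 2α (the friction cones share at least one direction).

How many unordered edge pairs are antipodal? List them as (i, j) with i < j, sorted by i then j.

α = atan 0.75 = 36.87°;  2α = 73.74°
n_0 = (+0.5243, -0.8515)
n_1 = (+0.7531, +0.6579)
n_2 = (-0.2765, +0.9610)
n_3 = (-0.7322, +0.6811)
n_4 = (-0.9972, -0.0752)
n_5 = (-0.4127, -0.9109)
  (0,1): δ = 80.48°  ·
  (0,2): δ = 15.57°  ✓
  (0,3): δ = 15.45°  ✓
  (0,4): δ = 62.69°  ✓
  (0,5): δ = 124.00°  ·
  (1,2): δ = 115.09°  ·
  (1,3): δ = 84.07°  ·
  (1,4): δ = 36.83°  ✓
  (1,5): δ = 24.48°  ✓
  (2,3): δ = 148.98°  ·
  (2,4): δ = 101.74°  ·
  (2,5): δ = 40.43°  ✓
  (3,4): δ = 132.76°  ·
  (3,5): δ = 71.45°  ✓
  (4,5): δ = 118.69°  ·
antipodal pairs: 7

count = 7; pairs: (0,2), (0,3), (0,4), (1,4), (1,5), (2,5), (3,5)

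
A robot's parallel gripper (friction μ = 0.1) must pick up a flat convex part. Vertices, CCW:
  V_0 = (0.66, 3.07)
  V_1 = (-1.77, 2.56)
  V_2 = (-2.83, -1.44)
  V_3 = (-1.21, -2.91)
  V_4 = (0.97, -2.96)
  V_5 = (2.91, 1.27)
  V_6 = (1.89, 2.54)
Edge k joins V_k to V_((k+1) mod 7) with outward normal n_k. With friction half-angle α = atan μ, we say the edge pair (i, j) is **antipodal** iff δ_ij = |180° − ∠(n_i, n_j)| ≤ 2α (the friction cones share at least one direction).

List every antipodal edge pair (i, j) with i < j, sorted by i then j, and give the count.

count = 2; pairs: (1,4), (2,5)

α = atan 0.1 = 5.71°;  2α = 11.42°
n_0 = (-0.2054, +0.9787)
n_1 = (-0.9666, +0.2562)
n_2 = (-0.6720, -0.7406)
n_3 = (-0.0229, -0.9997)
n_4 = (+0.9090, -0.4169)
n_5 = (+0.7797, +0.6262)
n_6 = (+0.3957, +0.9184)
  (0,1): δ = 116.70°  ·
  (0,2): δ = 54.07°  ·
  (0,3): δ = 13.17°  ·
  (0,4): δ = 53.51°  ·
  (0,5): δ = 116.92°  ·
  (0,6): δ = 144.84°  ·
  (1,2): δ = 117.38°  ·
  (1,3): δ = 76.47°  ·
  (1,4): δ = 9.80°  ✓
  (1,5): δ = 53.61°  ·
  (1,6): δ = 81.53°  ·
  (2,3): δ = 139.09°  ·
  (2,4): δ = 72.42°  ·
  (2,5): δ = 9.01°  ✓
  (2,6): δ = 18.91°  ·
  (3,4): δ = 113.32°  ·
  (3,5): δ = 49.92°  ·
  (3,6): δ = 22.00°  ·
  (4,5): δ = 116.59°  ·
  (4,6): δ = 88.67°  ·
  (5,6): δ = 152.08°  ·
antipodal pairs: 2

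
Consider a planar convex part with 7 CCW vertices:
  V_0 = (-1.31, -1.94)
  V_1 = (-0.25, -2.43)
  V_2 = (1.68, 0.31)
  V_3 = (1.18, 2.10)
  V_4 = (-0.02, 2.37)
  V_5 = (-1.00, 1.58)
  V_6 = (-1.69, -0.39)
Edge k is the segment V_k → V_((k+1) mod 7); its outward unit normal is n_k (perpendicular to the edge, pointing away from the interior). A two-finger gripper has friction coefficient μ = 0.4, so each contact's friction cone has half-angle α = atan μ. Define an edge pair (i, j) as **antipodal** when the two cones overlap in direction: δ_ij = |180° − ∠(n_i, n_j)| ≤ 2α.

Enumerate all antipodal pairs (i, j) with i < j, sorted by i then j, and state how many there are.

count = 5; pairs: (0,3), (1,4), (1,5), (2,5), (2,6)

α = atan 0.4 = 21.80°;  2α = 43.60°
n_0 = (-0.4196, -0.9077)
n_1 = (+0.8175, -0.5759)
n_2 = (+0.9631, +0.2690)
n_3 = (+0.2195, +0.9756)
n_4 = (-0.6276, +0.7785)
n_5 = (-0.9438, +0.3306)
n_6 = (-0.9712, -0.2381)
  (0,1): δ = 100.35°  ·
  (0,2): δ = 49.58°  ·
  (0,3): δ = 12.13°  ✓
  (0,4): δ = 63.68°  ·
  (0,5): δ = 95.51°  ·
  (0,6): δ = 128.58°  ·
  (1,2): δ = 129.23°  ·
  (1,3): δ = 67.52°  ·
  (1,4): δ = 15.97°  ✓
  (1,5): δ = 15.86°  ✓
  (1,6): δ = 48.94°  ·
  (2,3): δ = 118.29°  ·
  (2,4): δ = 66.73°  ·
  (2,5): δ = 34.91°  ✓
  (2,6): δ = 1.83°  ✓
  (3,4): δ = 128.45°  ·
  (3,5): δ = 96.62°  ·
  (3,6): δ = 63.54°  ·
  (4,5): δ = 148.18°  ·
  (4,6): δ = 115.10°  ·
  (5,6): δ = 146.92°  ·
antipodal pairs: 5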